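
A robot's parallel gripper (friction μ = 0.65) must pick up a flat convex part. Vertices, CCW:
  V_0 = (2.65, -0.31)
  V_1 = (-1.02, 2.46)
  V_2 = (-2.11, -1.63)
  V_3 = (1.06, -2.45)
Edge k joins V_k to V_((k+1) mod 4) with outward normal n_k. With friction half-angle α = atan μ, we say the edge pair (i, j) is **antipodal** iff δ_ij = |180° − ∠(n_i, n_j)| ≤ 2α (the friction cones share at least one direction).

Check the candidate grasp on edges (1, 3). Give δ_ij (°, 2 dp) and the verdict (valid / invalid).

δ = 21.69°, valid

α = atan 0.65 = 33.02°;  2α = 66.05°
edge 1: e_1 = (-1.09, -4.09);  n_1 = (-0.9663, +0.2575)
edge 3: e_3 = (+1.59, +2.14);  n_3 = (+0.8027, -0.5964)
∠(n_1, n_3) = 158.31°
δ = |180° − 158.31°| = 21.69°
21.69° ≤ 2α = 66.05°  →  valid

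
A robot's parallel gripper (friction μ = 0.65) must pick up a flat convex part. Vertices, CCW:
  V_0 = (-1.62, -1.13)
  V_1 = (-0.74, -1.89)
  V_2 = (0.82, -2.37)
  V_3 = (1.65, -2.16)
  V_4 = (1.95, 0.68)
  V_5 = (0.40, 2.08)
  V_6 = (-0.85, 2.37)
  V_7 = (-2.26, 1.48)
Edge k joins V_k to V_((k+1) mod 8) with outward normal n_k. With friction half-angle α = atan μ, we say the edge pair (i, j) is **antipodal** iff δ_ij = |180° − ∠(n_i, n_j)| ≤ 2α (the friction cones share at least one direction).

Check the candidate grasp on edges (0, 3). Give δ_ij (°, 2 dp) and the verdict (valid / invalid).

α = atan 0.65 = 33.02°;  2α = 66.05°
edge 0: e_0 = (+0.88, -0.76);  n_0 = (-0.6536, -0.7568)
edge 3: e_3 = (+0.30, +2.84);  n_3 = (+0.9945, -0.1050)
∠(n_0, n_3) = 124.79°
δ = |180° − 124.79°| = 55.21°
55.21° ≤ 2α = 66.05°  →  valid

δ = 55.21°, valid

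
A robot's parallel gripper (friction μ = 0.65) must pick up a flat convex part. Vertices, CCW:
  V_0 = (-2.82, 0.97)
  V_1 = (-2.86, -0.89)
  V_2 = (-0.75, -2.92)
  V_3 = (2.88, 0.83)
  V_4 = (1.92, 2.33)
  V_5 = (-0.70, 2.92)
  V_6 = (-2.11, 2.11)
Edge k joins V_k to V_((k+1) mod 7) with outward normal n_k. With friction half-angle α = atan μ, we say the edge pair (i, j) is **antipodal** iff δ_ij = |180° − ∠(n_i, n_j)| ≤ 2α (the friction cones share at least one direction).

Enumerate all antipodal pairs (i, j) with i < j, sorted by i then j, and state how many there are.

α = atan 0.65 = 33.02°;  2α = 66.05°
n_0 = (-0.9998, +0.0215)
n_1 = (-0.6933, -0.7206)
n_2 = (+0.7185, -0.6955)
n_3 = (+0.8423, +0.5391)
n_4 = (+0.2197, +0.9756)
n_5 = (-0.4981, +0.8671)
n_6 = (-0.8488, +0.5287)
  (0,1): δ = 132.66°  ·
  (0,2): δ = 42.84°  ✓
  (0,3): δ = 33.85°  ✓
  (0,4): δ = 78.54°  ·
  (0,5): δ = 121.11°  ·
  (0,6): δ = 149.32°  ·
  (1,2): δ = 90.18°  ·
  (1,3): δ = 13.49°  ✓
  (1,4): δ = 31.20°  ✓
  (1,5): δ = 73.77°  ·
  (1,6): δ = 101.98°  ·
  (2,3): δ = 103.31°  ·
  (2,4): δ = 58.62°  ✓
  (2,5): δ = 16.06°  ✓
  (2,6): δ = 12.15°  ✓
  (3,4): δ = 135.31°  ·
  (3,5): δ = 92.74°  ·
  (3,6): δ = 64.53°  ✓
  (4,5): δ = 137.43°  ·
  (4,6): δ = 109.22°  ·
  (5,6): δ = 151.79°  ·
antipodal pairs: 8

count = 8; pairs: (0,2), (0,3), (1,3), (1,4), (2,4), (2,5), (2,6), (3,6)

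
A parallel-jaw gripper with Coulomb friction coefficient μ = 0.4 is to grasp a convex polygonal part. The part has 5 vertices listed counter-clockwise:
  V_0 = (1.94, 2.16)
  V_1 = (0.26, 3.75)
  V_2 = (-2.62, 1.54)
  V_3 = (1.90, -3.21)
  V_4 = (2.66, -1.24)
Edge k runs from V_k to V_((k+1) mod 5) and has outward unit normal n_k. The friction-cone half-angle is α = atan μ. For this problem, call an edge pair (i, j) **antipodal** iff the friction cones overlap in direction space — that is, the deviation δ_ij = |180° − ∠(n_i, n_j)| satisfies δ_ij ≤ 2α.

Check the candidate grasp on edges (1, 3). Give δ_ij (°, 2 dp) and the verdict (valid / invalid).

α = atan 0.4 = 21.80°;  2α = 43.60°
edge 1: e_1 = (-2.88, -2.21);  n_1 = (-0.6088, +0.7933)
edge 3: e_3 = (+0.76, +1.97);  n_3 = (+0.9330, -0.3599)
∠(n_1, n_3) = 148.60°
δ = |180° − 148.60°| = 31.40°
31.40° ≤ 2α = 43.60°  →  valid

δ = 31.40°, valid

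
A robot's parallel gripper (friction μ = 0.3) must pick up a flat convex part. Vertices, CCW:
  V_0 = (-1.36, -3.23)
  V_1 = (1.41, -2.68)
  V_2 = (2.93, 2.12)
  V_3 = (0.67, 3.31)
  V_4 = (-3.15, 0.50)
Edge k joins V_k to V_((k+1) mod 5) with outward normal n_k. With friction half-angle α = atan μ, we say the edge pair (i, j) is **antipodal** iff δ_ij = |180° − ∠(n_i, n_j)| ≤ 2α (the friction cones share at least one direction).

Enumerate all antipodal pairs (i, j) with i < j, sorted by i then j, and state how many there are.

α = atan 0.3 = 16.70°;  2α = 33.40°
n_0 = (+0.1948, -0.9809)
n_1 = (+0.9533, -0.3019)
n_2 = (+0.4659, +0.8848)
n_3 = (-0.5926, +0.8055)
n_4 = (-0.9016, -0.4327)
  (0,1): δ = 118.80°  ·
  (0,2): δ = 39.00°  ·
  (0,3): δ = 25.11°  ✓
  (0,4): δ = 104.41°  ·
  (1,2): δ = 100.20°  ·
  (1,3): δ = 36.09°  ·
  (1,4): δ = 43.21°  ·
  (2,3): δ = 115.89°  ·
  (2,4): δ = 36.59°  ·
  (3,4): δ = 100.70°  ·
antipodal pairs: 1

count = 1; pairs: (0,3)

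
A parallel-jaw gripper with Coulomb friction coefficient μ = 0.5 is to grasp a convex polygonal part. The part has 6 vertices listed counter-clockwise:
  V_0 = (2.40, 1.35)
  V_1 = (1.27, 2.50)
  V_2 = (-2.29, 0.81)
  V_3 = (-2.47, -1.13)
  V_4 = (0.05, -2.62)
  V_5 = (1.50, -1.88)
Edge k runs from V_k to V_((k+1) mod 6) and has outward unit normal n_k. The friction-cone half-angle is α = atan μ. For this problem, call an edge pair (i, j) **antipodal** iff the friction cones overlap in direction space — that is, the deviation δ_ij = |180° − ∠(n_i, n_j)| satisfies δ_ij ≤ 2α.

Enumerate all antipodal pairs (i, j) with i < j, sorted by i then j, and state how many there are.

count = 5; pairs: (0,2), (0,3), (1,4), (1,5), (2,5)

α = atan 0.5 = 26.57°;  2α = 53.13°
n_0 = (+0.7133, +0.7009)
n_1 = (-0.4288, +0.9034)
n_2 = (-0.9957, +0.0924)
n_3 = (-0.5090, -0.8608)
n_4 = (+0.4546, -0.8907)
n_5 = (+0.9633, -0.2684)
  (0,1): δ = 109.10°  ·
  (0,2): δ = 49.80°  ✓
  (0,3): δ = 14.91°  ✓
  (0,4): δ = 72.54°  ·
  (0,5): δ = 119.93°  ·
  (1,2): δ = 120.70°  ·
  (1,3): δ = 55.99°  ·
  (1,4): δ = 1.64°  ✓
  (1,5): δ = 49.04°  ✓
  (2,3): δ = 115.29°  ·
  (2,4): δ = 57.66°  ·
  (2,5): δ = 10.27°  ✓
  (3,4): δ = 122.37°  ·
  (3,5): δ = 74.98°  ·
  (4,5): δ = 132.61°  ·
antipodal pairs: 5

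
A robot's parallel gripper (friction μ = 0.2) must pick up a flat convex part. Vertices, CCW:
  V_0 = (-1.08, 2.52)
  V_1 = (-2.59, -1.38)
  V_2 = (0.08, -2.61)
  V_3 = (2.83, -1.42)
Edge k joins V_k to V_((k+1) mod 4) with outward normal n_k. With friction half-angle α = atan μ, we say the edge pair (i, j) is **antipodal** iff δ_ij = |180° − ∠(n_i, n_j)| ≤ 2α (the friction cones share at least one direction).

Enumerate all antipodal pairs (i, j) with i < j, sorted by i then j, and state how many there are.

count = 1; pairs: (1,3)

α = atan 0.2 = 11.31°;  2α = 22.62°
n_0 = (-0.9325, +0.3611)
n_1 = (-0.4184, -0.9083)
n_2 = (+0.3971, -0.9178)
n_3 = (+0.7098, +0.7044)
  (0,1): δ = 93.57°  ·
  (0,2): δ = 45.44°  ·
  (0,3): δ = 65.95°  ·
  (1,2): δ = 131.87°  ·
  (1,3): δ = 20.48°  ✓
  (2,3): δ = 68.62°  ·
antipodal pairs: 1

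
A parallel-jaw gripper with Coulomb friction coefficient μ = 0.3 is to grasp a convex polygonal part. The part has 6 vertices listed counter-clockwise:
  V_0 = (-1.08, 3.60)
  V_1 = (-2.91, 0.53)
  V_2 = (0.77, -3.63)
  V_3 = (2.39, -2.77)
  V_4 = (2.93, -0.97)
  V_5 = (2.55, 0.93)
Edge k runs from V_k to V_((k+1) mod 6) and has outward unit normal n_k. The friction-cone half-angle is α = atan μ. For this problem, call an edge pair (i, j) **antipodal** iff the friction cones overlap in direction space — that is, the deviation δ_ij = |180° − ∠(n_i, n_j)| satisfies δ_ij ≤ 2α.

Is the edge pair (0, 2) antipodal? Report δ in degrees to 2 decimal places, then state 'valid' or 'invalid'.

α = atan 0.3 = 16.70°;  2α = 33.40°
edge 0: e_0 = (-1.83, -3.07);  n_0 = (-0.8590, +0.5120)
edge 2: e_2 = (+1.62, +0.86);  n_2 = (+0.4689, -0.8833)
∠(n_0, n_2) = 148.76°
δ = |180° − 148.76°| = 31.24°
31.24° ≤ 2α = 33.40°  →  valid

δ = 31.24°, valid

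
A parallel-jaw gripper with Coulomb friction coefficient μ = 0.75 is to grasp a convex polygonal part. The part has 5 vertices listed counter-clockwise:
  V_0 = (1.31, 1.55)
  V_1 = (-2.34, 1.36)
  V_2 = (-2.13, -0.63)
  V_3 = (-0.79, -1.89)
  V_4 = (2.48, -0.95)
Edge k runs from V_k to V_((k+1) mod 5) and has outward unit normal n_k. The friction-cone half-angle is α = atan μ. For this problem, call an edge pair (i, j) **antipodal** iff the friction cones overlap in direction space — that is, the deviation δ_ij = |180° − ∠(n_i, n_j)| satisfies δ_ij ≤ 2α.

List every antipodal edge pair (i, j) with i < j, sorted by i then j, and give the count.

count = 4; pairs: (0,2), (0,3), (1,4), (2,4)

α = atan 0.75 = 36.87°;  2α = 73.74°
n_0 = (-0.0520, +0.9986)
n_1 = (-0.9945, -0.1049)
n_2 = (-0.6850, -0.7285)
n_3 = (+0.2763, -0.9611)
n_4 = (+0.9057, +0.4239)
  (0,1): δ = 86.96°  ·
  (0,2): δ = 46.22°  ✓
  (0,3): δ = 13.06°  ✓
  (0,4): δ = 112.10°  ·
  (1,2): δ = 139.26°  ·
  (1,3): δ = 79.99°  ·
  (1,4): δ = 19.06°  ✓
  (2,3): δ = 120.72°  ·
  (2,4): δ = 21.68°  ✓
  (3,4): δ = 80.96°  ·
antipodal pairs: 4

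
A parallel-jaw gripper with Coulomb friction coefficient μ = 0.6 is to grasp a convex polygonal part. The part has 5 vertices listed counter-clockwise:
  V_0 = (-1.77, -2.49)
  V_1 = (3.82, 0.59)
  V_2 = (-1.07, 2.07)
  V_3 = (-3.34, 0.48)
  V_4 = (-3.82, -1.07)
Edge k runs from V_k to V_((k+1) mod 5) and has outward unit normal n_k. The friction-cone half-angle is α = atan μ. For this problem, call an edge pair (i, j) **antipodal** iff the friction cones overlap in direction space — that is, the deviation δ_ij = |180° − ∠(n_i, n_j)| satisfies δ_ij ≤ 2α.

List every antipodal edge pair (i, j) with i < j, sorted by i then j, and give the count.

α = atan 0.6 = 30.96°;  2α = 61.93°
n_0 = (+0.4826, -0.8759)
n_1 = (+0.2897, +0.9571)
n_2 = (-0.5737, +0.8191)
n_3 = (-0.9552, +0.2958)
n_4 = (-0.5694, -0.8220)
  (0,1): δ = 45.69°  ✓
  (0,2): δ = 6.15°  ✓
  (0,3): δ = 43.94°  ✓
  (0,4): δ = 116.44°  ·
  (1,2): δ = 128.15°  ·
  (1,3): δ = 90.37°  ·
  (1,4): δ = 17.87°  ✓
  (2,3): δ = 142.22°  ·
  (2,4): δ = 69.72°  ·
  (3,4): δ = 107.50°  ·
antipodal pairs: 4

count = 4; pairs: (0,1), (0,2), (0,3), (1,4)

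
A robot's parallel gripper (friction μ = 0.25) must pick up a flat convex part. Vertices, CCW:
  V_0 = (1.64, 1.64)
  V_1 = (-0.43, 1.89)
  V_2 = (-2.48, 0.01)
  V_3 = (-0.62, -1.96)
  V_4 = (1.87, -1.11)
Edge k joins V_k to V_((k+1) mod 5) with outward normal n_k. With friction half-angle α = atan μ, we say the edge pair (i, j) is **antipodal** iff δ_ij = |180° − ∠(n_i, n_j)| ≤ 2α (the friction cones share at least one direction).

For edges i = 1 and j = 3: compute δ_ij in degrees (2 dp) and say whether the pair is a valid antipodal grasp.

δ = 23.67°, valid

α = atan 0.25 = 14.04°;  2α = 28.07°
edge 1: e_1 = (-2.05, -1.88);  n_1 = (-0.6759, +0.7370)
edge 3: e_3 = (+2.49, +0.85);  n_3 = (+0.3231, -0.9464)
∠(n_1, n_3) = 156.33°
δ = |180° − 156.33°| = 23.67°
23.67° ≤ 2α = 28.07°  →  valid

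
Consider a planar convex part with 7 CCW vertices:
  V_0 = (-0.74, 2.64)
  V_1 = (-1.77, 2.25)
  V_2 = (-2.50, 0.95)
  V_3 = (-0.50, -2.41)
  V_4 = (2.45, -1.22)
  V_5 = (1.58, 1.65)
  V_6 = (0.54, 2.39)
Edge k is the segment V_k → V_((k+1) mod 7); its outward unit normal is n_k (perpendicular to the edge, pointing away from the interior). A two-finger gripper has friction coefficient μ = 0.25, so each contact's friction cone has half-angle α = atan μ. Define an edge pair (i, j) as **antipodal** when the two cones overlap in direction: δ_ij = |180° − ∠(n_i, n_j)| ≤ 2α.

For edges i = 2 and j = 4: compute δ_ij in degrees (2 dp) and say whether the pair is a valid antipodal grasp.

α = atan 0.25 = 14.04°;  2α = 28.07°
edge 2: e_2 = (+2.00, -3.36);  n_2 = (-0.8593, -0.5115)
edge 4: e_4 = (-0.87, +2.87);  n_4 = (+0.9570, +0.2901)
∠(n_2, n_4) = 166.10°
δ = |180° − 166.10°| = 13.90°
13.90° ≤ 2α = 28.07°  →  valid

δ = 13.90°, valid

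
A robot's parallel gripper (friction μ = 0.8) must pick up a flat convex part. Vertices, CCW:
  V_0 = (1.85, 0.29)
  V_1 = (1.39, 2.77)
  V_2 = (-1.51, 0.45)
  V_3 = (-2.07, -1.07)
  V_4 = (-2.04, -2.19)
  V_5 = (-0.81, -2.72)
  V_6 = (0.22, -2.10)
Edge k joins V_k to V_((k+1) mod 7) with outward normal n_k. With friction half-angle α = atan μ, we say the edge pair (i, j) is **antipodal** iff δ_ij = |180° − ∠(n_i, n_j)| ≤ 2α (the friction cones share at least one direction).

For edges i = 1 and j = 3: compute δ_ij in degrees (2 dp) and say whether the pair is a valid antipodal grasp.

δ = 127.13°, invalid

α = atan 0.8 = 38.66°;  2α = 77.32°
edge 1: e_1 = (-2.90, -2.32);  n_1 = (-0.6247, +0.7809)
edge 3: e_3 = (+0.03, -1.12);  n_3 = (-0.9996, -0.0268)
∠(n_1, n_3) = 52.87°
δ = |180° − 52.87°| = 127.13°
127.13° > 2α = 77.32°  →  invalid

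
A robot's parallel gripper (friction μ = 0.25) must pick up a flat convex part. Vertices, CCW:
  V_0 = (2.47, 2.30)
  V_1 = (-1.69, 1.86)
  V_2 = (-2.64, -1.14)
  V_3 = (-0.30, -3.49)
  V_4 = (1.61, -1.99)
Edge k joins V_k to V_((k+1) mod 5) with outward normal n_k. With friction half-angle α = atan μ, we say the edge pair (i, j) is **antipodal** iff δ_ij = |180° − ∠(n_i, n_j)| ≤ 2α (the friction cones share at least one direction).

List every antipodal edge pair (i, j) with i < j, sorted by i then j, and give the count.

α = atan 0.25 = 14.04°;  2α = 28.07°
n_0 = (-0.1052, +0.9945)
n_1 = (-0.9533, +0.3019)
n_2 = (-0.7086, -0.7056)
n_3 = (+0.6176, -0.7865)
n_4 = (+0.9805, -0.1966)
  (0,1): δ = 113.61°  ·
  (0,2): δ = 51.16°  ·
  (0,3): δ = 32.11°  ·
  (0,4): δ = 72.63°  ·
  (1,2): δ = 117.55°  ·
  (1,3): δ = 34.28°  ·
  (1,4): δ = 6.24°  ✓
  (2,3): δ = 96.73°  ·
  (2,4): δ = 56.21°  ·
  (3,4): δ = 139.48°  ·
antipodal pairs: 1

count = 1; pairs: (1,4)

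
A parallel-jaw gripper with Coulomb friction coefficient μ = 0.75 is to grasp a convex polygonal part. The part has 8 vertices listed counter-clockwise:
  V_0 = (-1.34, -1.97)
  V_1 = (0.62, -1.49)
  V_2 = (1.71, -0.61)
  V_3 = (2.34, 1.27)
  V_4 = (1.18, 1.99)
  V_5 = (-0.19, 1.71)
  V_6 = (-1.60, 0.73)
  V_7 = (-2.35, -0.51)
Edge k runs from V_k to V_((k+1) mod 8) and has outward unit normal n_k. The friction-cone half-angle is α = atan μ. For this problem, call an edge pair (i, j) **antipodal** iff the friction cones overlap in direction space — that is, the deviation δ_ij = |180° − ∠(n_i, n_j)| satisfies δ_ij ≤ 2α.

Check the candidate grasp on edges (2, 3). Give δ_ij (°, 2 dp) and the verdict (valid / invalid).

δ = 103.30°, invalid

α = atan 0.75 = 36.87°;  2α = 73.74°
edge 2: e_2 = (+0.63, +1.88);  n_2 = (+0.9482, -0.3177)
edge 3: e_3 = (-1.16, +0.72);  n_3 = (+0.5274, +0.8496)
∠(n_2, n_3) = 76.70°
δ = |180° − 76.70°| = 103.30°
103.30° > 2α = 73.74°  →  invalid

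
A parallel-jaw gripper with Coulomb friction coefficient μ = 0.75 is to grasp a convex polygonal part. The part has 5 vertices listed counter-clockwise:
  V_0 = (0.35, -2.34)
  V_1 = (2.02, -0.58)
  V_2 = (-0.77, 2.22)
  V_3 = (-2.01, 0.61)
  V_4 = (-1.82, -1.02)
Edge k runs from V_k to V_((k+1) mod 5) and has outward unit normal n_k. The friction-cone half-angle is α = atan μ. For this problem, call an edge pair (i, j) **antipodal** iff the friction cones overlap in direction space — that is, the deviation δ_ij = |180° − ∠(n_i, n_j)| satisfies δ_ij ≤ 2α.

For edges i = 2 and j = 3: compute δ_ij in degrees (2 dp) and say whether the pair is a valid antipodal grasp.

δ = 135.75°, invalid

α = atan 0.75 = 36.87°;  2α = 73.74°
edge 2: e_2 = (-1.24, -1.61);  n_2 = (-0.7923, +0.6102)
edge 3: e_3 = (+0.19, -1.63);  n_3 = (-0.9933, -0.1158)
∠(n_2, n_3) = 44.25°
δ = |180° − 44.25°| = 135.75°
135.75° > 2α = 73.74°  →  invalid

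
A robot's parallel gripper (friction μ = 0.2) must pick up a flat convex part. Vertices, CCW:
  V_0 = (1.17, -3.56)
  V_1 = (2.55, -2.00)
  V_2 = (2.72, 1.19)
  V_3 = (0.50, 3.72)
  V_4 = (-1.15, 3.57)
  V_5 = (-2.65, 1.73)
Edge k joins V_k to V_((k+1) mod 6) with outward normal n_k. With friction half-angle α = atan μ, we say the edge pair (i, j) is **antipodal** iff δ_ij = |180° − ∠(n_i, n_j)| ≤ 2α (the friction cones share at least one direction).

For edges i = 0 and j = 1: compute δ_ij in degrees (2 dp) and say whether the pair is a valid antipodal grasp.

δ = 141.55°, invalid

α = atan 0.2 = 11.31°;  2α = 22.62°
edge 0: e_0 = (+1.38, +1.56);  n_0 = (+0.7490, -0.6626)
edge 1: e_1 = (+0.17, +3.19);  n_1 = (+0.9986, -0.0532)
∠(n_0, n_1) = 38.45°
δ = |180° − 38.45°| = 141.55°
141.55° > 2α = 22.62°  →  invalid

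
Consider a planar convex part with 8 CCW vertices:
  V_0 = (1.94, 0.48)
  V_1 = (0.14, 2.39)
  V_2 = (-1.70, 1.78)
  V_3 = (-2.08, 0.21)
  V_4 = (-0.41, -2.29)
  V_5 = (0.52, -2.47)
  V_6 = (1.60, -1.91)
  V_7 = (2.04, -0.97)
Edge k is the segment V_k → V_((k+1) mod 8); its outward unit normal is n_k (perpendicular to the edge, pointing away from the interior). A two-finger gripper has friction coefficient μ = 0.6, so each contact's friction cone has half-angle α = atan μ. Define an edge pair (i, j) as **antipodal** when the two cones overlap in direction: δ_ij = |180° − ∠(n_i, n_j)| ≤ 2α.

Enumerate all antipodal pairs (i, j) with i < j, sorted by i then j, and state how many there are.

α = atan 0.6 = 30.96°;  2α = 61.93°
n_0 = (+0.7278, +0.6858)
n_1 = (-0.3147, +0.9492)
n_2 = (-0.9719, +0.2352)
n_3 = (-0.8315, -0.5555)
n_4 = (-0.1900, -0.9818)
n_5 = (+0.4603, -0.8878)
n_6 = (+0.9057, -0.4239)
n_7 = (+0.9976, +0.0688)
  (0,1): δ = 114.96°  ·
  (0,2): δ = 56.91°  ✓
  (0,3): δ = 9.56°  ✓
  (0,4): δ = 35.74°  ✓
  (0,5): δ = 74.11°  ·
  (0,6): δ = 111.61°  ·
  (0,7): δ = 140.64°  ·
  (1,2): δ = 121.95°  ·
  (1,3): δ = 74.60°  ·
  (1,4): δ = 29.30°  ✓
  (1,5): δ = 9.07°  ✓
  (1,6): δ = 46.57°  ✓
  (1,7): δ = 75.60°  ·
  (2,3): δ = 132.65°  ·
  (2,4): δ = 87.35°  ·
  (2,5): δ = 48.99°  ✓
  (2,6): δ = 11.48°  ✓
  (2,7): δ = 17.55°  ✓
  (3,4): δ = 134.70°  ·
  (3,5): δ = 96.34°  ·
  (3,6): δ = 58.83°  ✓
  (3,7): δ = 29.80°  ✓
  (4,5): δ = 141.64°  ·
  (4,6): δ = 104.13°  ·
  (4,7): δ = 75.10°  ·
  (5,6): δ = 142.49°  ·
  (5,7): δ = 113.46°  ·
  (6,7): δ = 150.97°  ·
antipodal pairs: 11

count = 11; pairs: (0,2), (0,3), (0,4), (1,4), (1,5), (1,6), (2,5), (2,6), (2,7), (3,6), (3,7)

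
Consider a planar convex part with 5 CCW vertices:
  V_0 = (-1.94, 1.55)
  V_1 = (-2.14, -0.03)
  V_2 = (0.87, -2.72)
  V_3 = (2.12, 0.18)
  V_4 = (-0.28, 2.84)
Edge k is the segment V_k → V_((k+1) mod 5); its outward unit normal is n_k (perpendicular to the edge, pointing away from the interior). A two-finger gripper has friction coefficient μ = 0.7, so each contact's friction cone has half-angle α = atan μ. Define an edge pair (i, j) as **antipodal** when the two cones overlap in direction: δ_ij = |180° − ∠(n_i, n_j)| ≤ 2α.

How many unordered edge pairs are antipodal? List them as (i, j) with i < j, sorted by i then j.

α = atan 0.7 = 34.99°;  2α = 69.98°
n_0 = (-0.9921, +0.1256)
n_1 = (-0.6664, -0.7456)
n_2 = (+0.9183, -0.3958)
n_3 = (+0.7425, +0.6699)
n_4 = (-0.6136, +0.7896)
  (0,1): δ = 124.57°  ·
  (0,2): δ = 16.10°  ✓
  (0,3): δ = 49.27°  ✓
  (0,4): δ = 135.07°  ·
  (1,2): δ = 71.53°  ·
  (1,3): δ = 6.15°  ✓
  (1,4): δ = 79.64°  ·
  (2,3): δ = 114.62°  ·
  (2,4): δ = 28.83°  ✓
  (3,4): δ = 94.21°  ·
antipodal pairs: 4

count = 4; pairs: (0,2), (0,3), (1,3), (2,4)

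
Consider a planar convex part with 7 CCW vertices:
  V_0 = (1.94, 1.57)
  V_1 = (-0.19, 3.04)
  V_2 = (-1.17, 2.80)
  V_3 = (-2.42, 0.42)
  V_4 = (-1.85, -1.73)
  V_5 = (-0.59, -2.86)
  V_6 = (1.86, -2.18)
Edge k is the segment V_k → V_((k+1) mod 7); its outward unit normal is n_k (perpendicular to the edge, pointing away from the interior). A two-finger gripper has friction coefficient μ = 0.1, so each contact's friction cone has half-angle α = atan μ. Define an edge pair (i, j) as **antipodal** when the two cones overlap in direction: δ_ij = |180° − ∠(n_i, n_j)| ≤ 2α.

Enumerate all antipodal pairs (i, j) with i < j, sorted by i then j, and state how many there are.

count = 2; pairs: (0,4), (1,5)

α = atan 0.1 = 5.71°;  2α = 11.42°
n_0 = (+0.5680, +0.8230)
n_1 = (-0.2379, +0.9713)
n_2 = (-0.8853, +0.4650)
n_3 = (-0.9666, -0.2563)
n_4 = (-0.6677, -0.7445)
n_5 = (+0.2674, -0.9636)
n_6 = (+0.9998, -0.0213)
  (0,1): δ = 131.63°  ·
  (0,2): δ = 83.10°  ·
  (0,3): δ = 40.54°  ·
  (0,4): δ = 7.28°  ✓
  (0,5): δ = 50.12°  ·
  (0,6): δ = 123.39°  ·
  (1,2): δ = 131.47°  ·
  (1,3): δ = 88.91°  ·
  (1,4): δ = 55.65°  ·
  (1,5): δ = 1.75°  ✓
  (1,6): δ = 75.02°  ·
  (2,3): δ = 137.44°  ·
  (2,4): δ = 104.18°  ·
  (2,5): δ = 46.78°  ·
  (2,6): δ = 26.49°  ·
  (3,4): δ = 146.74°  ·
  (3,5): δ = 89.34°  ·
  (3,6): δ = 16.07°  ·
  (4,5): δ = 122.60°  ·
  (4,6): δ = 49.34°  ·
  (5,6): δ = 106.73°  ·
antipodal pairs: 2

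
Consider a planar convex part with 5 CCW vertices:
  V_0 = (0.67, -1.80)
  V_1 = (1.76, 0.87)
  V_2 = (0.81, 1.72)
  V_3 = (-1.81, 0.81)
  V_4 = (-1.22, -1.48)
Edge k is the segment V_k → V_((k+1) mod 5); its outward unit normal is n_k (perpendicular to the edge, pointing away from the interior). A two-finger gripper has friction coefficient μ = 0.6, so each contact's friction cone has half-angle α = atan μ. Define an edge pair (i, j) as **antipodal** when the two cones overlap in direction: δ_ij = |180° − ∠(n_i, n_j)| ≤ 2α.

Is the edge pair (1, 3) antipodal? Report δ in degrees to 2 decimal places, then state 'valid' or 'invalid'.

α = atan 0.6 = 30.96°;  2α = 61.93°
edge 1: e_1 = (-0.95, +0.85);  n_1 = (+0.6668, +0.7452)
edge 3: e_3 = (+0.59, -2.29);  n_3 = (-0.9684, -0.2495)
∠(n_1, n_3) = 146.27°
δ = |180° − 146.27°| = 33.73°
33.73° ≤ 2α = 61.93°  →  valid

δ = 33.73°, valid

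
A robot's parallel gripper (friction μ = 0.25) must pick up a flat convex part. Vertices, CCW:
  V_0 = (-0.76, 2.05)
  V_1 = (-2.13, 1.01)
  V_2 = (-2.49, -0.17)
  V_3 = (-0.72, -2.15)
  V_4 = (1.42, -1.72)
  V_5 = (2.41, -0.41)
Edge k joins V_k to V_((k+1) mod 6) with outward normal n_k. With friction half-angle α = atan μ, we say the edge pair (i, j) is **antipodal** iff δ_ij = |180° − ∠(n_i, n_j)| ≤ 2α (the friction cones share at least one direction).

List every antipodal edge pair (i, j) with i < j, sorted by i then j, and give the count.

count = 4; pairs: (0,3), (0,4), (1,4), (2,5)

α = atan 0.25 = 14.04°;  2α = 28.07°
n_0 = (-0.6046, +0.7965)
n_1 = (-0.9565, +0.2918)
n_2 = (-0.7455, -0.6665)
n_3 = (+0.1970, -0.9804)
n_4 = (+0.7978, -0.6029)
n_5 = (+0.6131, +0.7900)
  (0,1): δ = 144.17°  ·
  (0,2): δ = 85.41°  ·
  (0,3): δ = 25.84°  ✓
  (0,4): δ = 15.72°  ✓
  (0,5): δ = 104.98°  ·
  (1,2): δ = 121.24°  ·
  (1,3): δ = 61.67°  ·
  (1,4): δ = 20.11°  ✓
  (1,5): δ = 69.15°  ·
  (2,3): δ = 120.43°  ·
  (2,4): δ = 78.87°  ·
  (2,5): δ = 10.39°  ✓
  (3,4): δ = 138.44°  ·
  (3,5): δ = 49.17°  ·
  (4,5): δ = 90.73°  ·
antipodal pairs: 4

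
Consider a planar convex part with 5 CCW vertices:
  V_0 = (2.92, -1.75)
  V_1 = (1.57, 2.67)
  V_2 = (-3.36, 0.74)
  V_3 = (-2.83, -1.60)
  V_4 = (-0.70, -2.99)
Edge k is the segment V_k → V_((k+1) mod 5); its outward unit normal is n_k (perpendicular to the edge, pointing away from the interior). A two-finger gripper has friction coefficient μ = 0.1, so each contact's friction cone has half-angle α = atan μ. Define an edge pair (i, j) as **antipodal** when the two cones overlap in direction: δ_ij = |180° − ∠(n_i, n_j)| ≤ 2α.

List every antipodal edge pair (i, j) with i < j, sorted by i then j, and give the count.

α = atan 0.1 = 5.71°;  2α = 11.42°
n_0 = (+0.9564, +0.2921)
n_1 = (-0.3645, +0.9312)
n_2 = (-0.9753, -0.2209)
n_3 = (-0.5465, -0.8375)
n_4 = (+0.3241, -0.9460)
  (0,1): δ = 85.60°  ·
  (0,2): δ = 4.22°  ✓
  (0,3): δ = 39.89°  ·
  (0,4): δ = 91.92°  ·
  (1,2): δ = 98.62°  ·
  (1,3): δ = 54.51°  ·
  (1,4): δ = 2.47°  ✓
  (2,3): δ = 135.89°  ·
  (2,4): δ = 83.85°  ·
  (3,4): δ = 127.96°  ·
antipodal pairs: 2

count = 2; pairs: (0,2), (1,4)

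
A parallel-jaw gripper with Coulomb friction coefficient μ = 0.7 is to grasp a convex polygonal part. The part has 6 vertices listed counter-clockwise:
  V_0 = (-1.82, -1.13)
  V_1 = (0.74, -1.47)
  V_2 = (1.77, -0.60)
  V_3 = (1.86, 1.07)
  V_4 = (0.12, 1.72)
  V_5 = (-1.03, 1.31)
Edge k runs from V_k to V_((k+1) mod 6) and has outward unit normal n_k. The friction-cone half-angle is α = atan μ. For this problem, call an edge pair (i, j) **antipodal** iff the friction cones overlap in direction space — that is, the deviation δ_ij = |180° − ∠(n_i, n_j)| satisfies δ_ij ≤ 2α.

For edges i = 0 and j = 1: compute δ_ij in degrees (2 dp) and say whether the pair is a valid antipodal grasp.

δ = 132.25°, invalid

α = atan 0.7 = 34.99°;  2α = 69.98°
edge 0: e_0 = (+2.56, -0.34);  n_0 = (-0.1317, -0.9913)
edge 1: e_1 = (+1.03, +0.87);  n_1 = (+0.6453, -0.7639)
∠(n_0, n_1) = 47.75°
δ = |180° − 47.75°| = 132.25°
132.25° > 2α = 69.98°  →  invalid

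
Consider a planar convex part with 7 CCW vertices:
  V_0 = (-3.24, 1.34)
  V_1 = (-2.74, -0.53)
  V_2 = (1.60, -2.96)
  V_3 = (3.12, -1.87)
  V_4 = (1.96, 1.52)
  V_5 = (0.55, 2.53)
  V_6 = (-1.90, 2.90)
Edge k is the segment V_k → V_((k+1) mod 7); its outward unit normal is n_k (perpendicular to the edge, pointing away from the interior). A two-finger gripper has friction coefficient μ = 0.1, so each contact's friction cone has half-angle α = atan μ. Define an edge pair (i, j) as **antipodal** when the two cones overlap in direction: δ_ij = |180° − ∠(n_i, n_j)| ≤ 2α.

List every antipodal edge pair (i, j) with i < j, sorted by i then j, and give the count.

count = 2; pairs: (0,3), (1,4)

α = atan 0.1 = 5.71°;  2α = 11.42°
n_0 = (-0.9661, -0.2583)
n_1 = (-0.4885, -0.8725)
n_2 = (+0.5828, -0.8126)
n_3 = (+0.9461, +0.3238)
n_4 = (+0.5823, +0.8130)
n_5 = (+0.1493, +0.9888)
n_6 = (-0.7586, +0.6516)
  (0,1): δ = 134.21°  ·
  (0,2): δ = 69.33°  ·
  (0,3): δ = 3.92°  ✓
  (0,4): δ = 39.42°  ·
  (0,5): δ = 66.44°  ·
  (0,6): δ = 124.37°  ·
  (1,2): δ = 115.11°  ·
  (1,3): δ = 41.87°  ·
  (1,4): δ = 6.37°  ✓
  (1,5): δ = 20.66°  ·
  (1,6): δ = 78.58°  ·
  (2,3): δ = 106.75°  ·
  (2,4): δ = 71.26°  ·
  (2,5): δ = 44.23°  ·
  (2,6): δ = 13.69°  ·
  (3,4): δ = 144.50°  ·
  (3,5): δ = 117.48°  ·
  (3,6): δ = 59.55°  ·
  (4,5): δ = 152.97°  ·
  (4,6): δ = 95.05°  ·
  (5,6): δ = 122.07°  ·
antipodal pairs: 2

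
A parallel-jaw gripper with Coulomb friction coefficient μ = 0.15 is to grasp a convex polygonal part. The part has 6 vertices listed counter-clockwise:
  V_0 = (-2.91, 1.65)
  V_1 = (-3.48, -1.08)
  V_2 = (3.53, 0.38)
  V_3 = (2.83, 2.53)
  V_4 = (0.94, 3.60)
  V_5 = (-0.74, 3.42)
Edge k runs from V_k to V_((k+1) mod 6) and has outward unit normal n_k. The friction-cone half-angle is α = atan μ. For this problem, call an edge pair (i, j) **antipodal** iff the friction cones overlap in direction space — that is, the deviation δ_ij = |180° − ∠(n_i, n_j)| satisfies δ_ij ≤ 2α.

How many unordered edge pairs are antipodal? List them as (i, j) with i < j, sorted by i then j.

count = 1; pairs: (1,4)

α = atan 0.15 = 8.53°;  2α = 17.06°
n_0 = (-0.9789, +0.2044)
n_1 = (+0.2039, -0.9790)
n_2 = (+0.9509, +0.3096)
n_3 = (+0.4927, +0.8702)
n_4 = (-0.1065, +0.9943)
n_5 = (-0.6321, +0.7749)
  (0,1): δ = 66.44°  ·
  (0,2): δ = 29.83°  ·
  (0,3): δ = 72.28°  ·
  (0,4): δ = 107.91°  ·
  (0,5): δ = 141.00°  ·
  (1,2): δ = 83.73°  ·
  (1,3): δ = 41.28°  ·
  (1,4): δ = 5.65°  ✓
  (1,5): δ = 27.44°  ·
  (2,3): δ = 137.55°  ·
  (2,4): δ = 101.92°  ·
  (2,5): δ = 68.83°  ·
  (3,4): δ = 144.37°  ·
  (3,5): δ = 111.28°  ·
  (4,5): δ = 146.91°  ·
antipodal pairs: 1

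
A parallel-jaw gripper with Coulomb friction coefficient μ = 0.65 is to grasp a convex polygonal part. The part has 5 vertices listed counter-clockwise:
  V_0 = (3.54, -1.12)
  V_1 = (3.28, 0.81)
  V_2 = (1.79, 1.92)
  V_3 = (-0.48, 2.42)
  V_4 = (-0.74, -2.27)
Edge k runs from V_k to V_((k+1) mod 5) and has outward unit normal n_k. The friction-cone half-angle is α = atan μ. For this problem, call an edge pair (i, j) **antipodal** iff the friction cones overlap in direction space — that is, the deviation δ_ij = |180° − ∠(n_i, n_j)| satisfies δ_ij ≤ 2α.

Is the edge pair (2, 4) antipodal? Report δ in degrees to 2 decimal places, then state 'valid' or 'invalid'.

α = atan 0.65 = 33.02°;  2α = 66.05°
edge 2: e_2 = (-2.27, +0.50);  n_2 = (+0.2151, +0.9766)
edge 4: e_4 = (+4.28, +1.15);  n_4 = (+0.2595, -0.9657)
∠(n_2, n_4) = 152.54°
δ = |180° − 152.54°| = 27.46°
27.46° ≤ 2α = 66.05°  →  valid

δ = 27.46°, valid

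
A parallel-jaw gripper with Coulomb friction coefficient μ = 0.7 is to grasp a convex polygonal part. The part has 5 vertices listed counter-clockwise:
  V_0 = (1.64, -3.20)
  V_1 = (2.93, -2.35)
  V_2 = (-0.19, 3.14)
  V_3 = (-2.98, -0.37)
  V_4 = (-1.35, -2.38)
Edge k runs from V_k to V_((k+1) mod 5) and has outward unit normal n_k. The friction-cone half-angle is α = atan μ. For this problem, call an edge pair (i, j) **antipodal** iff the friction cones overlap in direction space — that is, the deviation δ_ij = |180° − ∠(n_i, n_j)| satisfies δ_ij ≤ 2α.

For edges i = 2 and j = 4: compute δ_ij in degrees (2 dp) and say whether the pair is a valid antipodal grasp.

δ = 66.86°, valid

α = atan 0.7 = 34.99°;  2α = 69.98°
edge 2: e_2 = (-2.79, -3.51);  n_2 = (-0.7828, +0.6222)
edge 4: e_4 = (+2.99, -0.82);  n_4 = (-0.2645, -0.9644)
∠(n_2, n_4) = 113.14°
δ = |180° − 113.14°| = 66.86°
66.86° ≤ 2α = 69.98°  →  valid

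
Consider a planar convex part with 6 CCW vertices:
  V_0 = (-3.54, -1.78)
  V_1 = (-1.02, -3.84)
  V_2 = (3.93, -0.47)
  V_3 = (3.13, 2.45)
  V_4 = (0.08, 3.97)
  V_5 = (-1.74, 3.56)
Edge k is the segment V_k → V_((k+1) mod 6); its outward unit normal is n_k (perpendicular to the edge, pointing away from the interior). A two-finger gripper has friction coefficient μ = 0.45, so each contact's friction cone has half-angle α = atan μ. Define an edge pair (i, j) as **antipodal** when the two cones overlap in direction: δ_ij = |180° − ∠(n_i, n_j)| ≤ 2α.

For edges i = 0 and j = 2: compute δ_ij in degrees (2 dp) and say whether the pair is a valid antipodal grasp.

α = atan 0.45 = 24.23°;  2α = 48.46°
edge 0: e_0 = (+2.52, -2.06);  n_0 = (-0.6329, -0.7742)
edge 2: e_2 = (-0.80, +2.92);  n_2 = (+0.9645, +0.2642)
∠(n_0, n_2) = 144.59°
δ = |180° − 144.59°| = 35.41°
35.41° ≤ 2α = 48.46°  →  valid

δ = 35.41°, valid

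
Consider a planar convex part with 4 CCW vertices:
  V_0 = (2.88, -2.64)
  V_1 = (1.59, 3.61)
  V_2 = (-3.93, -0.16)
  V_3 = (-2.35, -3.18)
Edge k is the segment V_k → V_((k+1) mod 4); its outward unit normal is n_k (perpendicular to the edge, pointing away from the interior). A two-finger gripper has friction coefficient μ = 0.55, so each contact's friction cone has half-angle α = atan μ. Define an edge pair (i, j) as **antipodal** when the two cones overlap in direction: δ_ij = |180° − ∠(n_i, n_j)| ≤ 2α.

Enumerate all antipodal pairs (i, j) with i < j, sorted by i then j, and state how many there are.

α = atan 0.55 = 28.81°;  2α = 57.62°
n_0 = (+0.9794, +0.2021)
n_1 = (-0.5640, +0.8258)
n_2 = (-0.8861, -0.4636)
n_3 = (+0.1027, -0.9947)
  (0,1): δ = 67.33°  ·
  (0,2): δ = 15.96°  ✓
  (0,3): δ = 84.23°  ·
  (1,2): δ = 96.71°  ·
  (1,3): δ = 28.44°  ✓
  (2,3): δ = 111.72°  ·
antipodal pairs: 2

count = 2; pairs: (0,2), (1,3)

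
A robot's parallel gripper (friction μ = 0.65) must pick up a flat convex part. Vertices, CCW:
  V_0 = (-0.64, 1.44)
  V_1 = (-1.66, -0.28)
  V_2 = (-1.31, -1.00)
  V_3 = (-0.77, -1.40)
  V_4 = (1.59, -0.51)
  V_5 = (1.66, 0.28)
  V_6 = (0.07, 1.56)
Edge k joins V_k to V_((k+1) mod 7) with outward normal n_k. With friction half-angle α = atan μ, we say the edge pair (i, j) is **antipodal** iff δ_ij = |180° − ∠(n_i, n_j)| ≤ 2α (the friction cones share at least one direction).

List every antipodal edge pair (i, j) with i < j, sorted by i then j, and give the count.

count = 9; pairs: (0,3), (0,4), (1,4), (1,5), (2,4), (2,5), (2,6), (3,5), (3,6)

α = atan 0.65 = 33.02°;  2α = 66.05°
n_0 = (-0.8601, +0.5101)
n_1 = (-0.8994, -0.4372)
n_2 = (-0.5952, -0.8036)
n_3 = (+0.3529, -0.9357)
n_4 = (+0.9961, -0.0883)
n_5 = (+0.6271, +0.7790)
n_6 = (-0.1667, +0.9860)
  (0,1): δ = 123.41°  ·
  (0,2): δ = 95.86°  ·
  (0,3): δ = 38.67°  ✓
  (0,4): δ = 25.61°  ✓
  (0,5): δ = 81.83°  ·
  (0,6): δ = 130.26°  ·
  (1,2): δ = 152.45°  ·
  (1,3): δ = 95.26°  ·
  (1,4): δ = 30.99°  ✓
  (1,5): δ = 25.24°  ✓
  (1,6): δ = 73.67°  ·
  (2,3): δ = 122.81°  ·
  (2,4): δ = 58.53°  ✓
  (2,5): δ = 2.31°  ✓
  (2,6): δ = 46.12°  ✓
  (3,4): δ = 115.73°  ·
  (3,5): δ = 59.50°  ✓
  (3,6): δ = 11.07°  ✓
  (4,5): δ = 123.77°  ·
  (4,6): δ = 75.34°  ·
  (5,6): δ = 131.57°  ·
antipodal pairs: 9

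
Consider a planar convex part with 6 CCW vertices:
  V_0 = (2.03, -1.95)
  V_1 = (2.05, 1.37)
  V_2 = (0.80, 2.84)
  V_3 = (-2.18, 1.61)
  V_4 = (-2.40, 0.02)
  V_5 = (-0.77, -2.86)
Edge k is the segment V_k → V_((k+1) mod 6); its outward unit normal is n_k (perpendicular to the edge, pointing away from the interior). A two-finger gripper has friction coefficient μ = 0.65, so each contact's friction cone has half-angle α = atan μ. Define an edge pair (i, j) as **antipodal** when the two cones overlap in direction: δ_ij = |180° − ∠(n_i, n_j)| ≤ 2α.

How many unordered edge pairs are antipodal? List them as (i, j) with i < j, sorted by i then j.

α = atan 0.65 = 33.02°;  2α = 66.05°
n_0 = (+1.0000, -0.0060)
n_1 = (+0.7618, +0.6478)
n_2 = (-0.3815, +0.9244)
n_3 = (-0.9906, +0.1371)
n_4 = (-0.8703, -0.4926)
n_5 = (+0.3091, -0.9510)
  (0,1): δ = 139.28°  ·
  (0,2): δ = 67.23°  ·
  (0,3): δ = 7.53°  ✓
  (0,4): δ = 29.85°  ✓
  (0,5): δ = 108.35°  ·
  (1,2): δ = 107.95°  ·
  (1,3): δ = 48.25°  ✓
  (1,4): δ = 10.87°  ✓
  (1,5): δ = 67.63°  ·
  (2,3): δ = 120.31°  ·
  (2,4): δ = 82.92°  ·
  (2,5): δ = 4.42°  ✓
  (3,4): δ = 142.61°  ·
  (3,5): δ = 64.12°  ✓
  (4,5): δ = 101.50°  ·
antipodal pairs: 6

count = 6; pairs: (0,3), (0,4), (1,3), (1,4), (2,5), (3,5)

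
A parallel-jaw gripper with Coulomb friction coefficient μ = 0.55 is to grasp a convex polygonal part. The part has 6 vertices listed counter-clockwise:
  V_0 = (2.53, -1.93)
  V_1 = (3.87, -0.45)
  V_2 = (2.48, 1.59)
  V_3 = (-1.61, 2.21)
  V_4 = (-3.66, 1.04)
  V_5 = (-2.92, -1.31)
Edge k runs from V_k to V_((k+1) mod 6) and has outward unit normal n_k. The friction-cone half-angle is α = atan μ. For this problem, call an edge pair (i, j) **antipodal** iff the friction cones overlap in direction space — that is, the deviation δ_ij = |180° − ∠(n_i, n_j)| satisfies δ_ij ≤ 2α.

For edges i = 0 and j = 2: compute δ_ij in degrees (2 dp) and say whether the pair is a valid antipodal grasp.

δ = 56.46°, valid

α = atan 0.55 = 28.81°;  2α = 57.62°
edge 0: e_0 = (+1.34, +1.48);  n_0 = (+0.7413, -0.6712)
edge 2: e_2 = (-4.09, +0.62);  n_2 = (+0.1499, +0.9887)
∠(n_0, n_2) = 123.54°
δ = |180° − 123.54°| = 56.46°
56.46° ≤ 2α = 57.62°  →  valid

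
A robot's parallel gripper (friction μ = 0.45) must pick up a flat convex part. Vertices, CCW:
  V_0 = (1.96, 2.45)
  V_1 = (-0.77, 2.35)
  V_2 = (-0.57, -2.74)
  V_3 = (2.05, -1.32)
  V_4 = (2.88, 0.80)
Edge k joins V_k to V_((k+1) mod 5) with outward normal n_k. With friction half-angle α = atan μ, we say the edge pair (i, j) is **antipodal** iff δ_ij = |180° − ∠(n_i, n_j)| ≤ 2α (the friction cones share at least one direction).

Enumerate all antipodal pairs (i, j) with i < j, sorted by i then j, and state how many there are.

α = atan 0.45 = 24.23°;  2α = 48.46°
n_0 = (-0.0366, +0.9993)
n_1 = (-0.9992, -0.0393)
n_2 = (+0.4765, -0.8792)
n_3 = (+0.9312, -0.3646)
n_4 = (+0.8734, +0.4870)
  (0,1): δ = 89.85°  ·
  (0,2): δ = 26.36°  ✓
  (0,3): δ = 66.52°  ·
  (0,4): δ = 117.05°  ·
  (1,2): δ = 63.79°  ·
  (1,3): δ = 23.63°  ✓
  (1,4): δ = 26.89°  ✓
  (2,3): δ = 139.84°  ·
  (2,4): δ = 89.31°  ·
  (3,4): δ = 129.48°  ·
antipodal pairs: 3

count = 3; pairs: (0,2), (1,3), (1,4)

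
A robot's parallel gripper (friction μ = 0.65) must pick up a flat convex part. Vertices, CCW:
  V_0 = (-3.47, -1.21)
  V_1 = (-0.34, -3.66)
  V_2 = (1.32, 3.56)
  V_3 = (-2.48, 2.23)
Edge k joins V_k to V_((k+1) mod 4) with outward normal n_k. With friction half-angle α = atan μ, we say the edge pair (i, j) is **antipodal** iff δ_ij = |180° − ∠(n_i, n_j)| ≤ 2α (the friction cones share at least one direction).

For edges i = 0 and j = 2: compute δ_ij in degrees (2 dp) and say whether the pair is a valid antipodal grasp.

δ = 57.34°, valid

α = atan 0.65 = 33.02°;  2α = 66.05°
edge 0: e_0 = (+3.13, -2.45);  n_0 = (-0.6164, -0.7875)
edge 2: e_2 = (-3.80, -1.33);  n_2 = (-0.3304, +0.9439)
∠(n_0, n_2) = 122.66°
δ = |180° − 122.66°| = 57.34°
57.34° ≤ 2α = 66.05°  →  valid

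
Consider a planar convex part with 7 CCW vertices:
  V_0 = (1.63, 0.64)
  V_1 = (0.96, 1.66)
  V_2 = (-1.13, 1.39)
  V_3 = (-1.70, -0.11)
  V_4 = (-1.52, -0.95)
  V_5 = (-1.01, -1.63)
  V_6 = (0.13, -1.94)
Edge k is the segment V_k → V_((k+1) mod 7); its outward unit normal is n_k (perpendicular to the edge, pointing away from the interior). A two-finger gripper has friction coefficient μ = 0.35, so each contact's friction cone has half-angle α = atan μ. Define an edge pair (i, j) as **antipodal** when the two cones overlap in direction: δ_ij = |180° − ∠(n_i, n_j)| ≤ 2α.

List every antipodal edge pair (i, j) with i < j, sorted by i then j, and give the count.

count = 4; pairs: (0,3), (0,4), (1,5), (2,6)

α = atan 0.35 = 19.29°;  2α = 38.58°
n_0 = (+0.8358, +0.5490)
n_1 = (-0.1281, +0.9918)
n_2 = (-0.9348, +0.3552)
n_3 = (-0.9778, -0.2095)
n_4 = (-0.8000, -0.6000)
n_5 = (-0.2624, -0.9650)
n_6 = (+0.8645, -0.5026)
  (0,1): δ = 115.94°  ·
  (0,2): δ = 54.11°  ·
  (0,3): δ = 21.20°  ✓
  (0,4): δ = 3.57°  ✓
  (0,5): δ = 41.49°  ·
  (0,6): δ = 116.53°  ·
  (1,2): δ = 118.17°  ·
  (1,3): δ = 85.27°  ·
  (1,4): δ = 60.49°  ·
  (1,5): δ = 22.57°  ✓
  (1,6): δ = 52.47°  ·
  (2,3): δ = 147.10°  ·
  (2,4): δ = 122.32°  ·
  (2,5): δ = 84.41°  ·
  (2,6): δ = 9.37°  ✓
  (3,4): δ = 155.22°  ·
  (3,5): δ = 117.31°  ·
  (3,6): δ = 42.27°  ·
  (4,5): δ = 142.08°  ·
  (4,6): δ = 67.04°  ·
  (5,6): δ = 104.96°  ·
antipodal pairs: 4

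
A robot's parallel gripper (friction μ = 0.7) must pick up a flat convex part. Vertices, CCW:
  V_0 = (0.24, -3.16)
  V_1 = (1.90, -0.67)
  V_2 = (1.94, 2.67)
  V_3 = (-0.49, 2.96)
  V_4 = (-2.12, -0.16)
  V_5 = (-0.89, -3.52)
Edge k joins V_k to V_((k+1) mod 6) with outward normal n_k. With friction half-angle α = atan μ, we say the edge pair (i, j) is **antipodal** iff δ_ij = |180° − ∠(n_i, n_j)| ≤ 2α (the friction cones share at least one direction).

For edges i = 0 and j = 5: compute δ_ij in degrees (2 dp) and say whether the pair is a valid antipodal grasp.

α = atan 0.7 = 34.99°;  2α = 69.98°
edge 0: e_0 = (+1.66, +2.49);  n_0 = (+0.8321, -0.5547)
edge 5: e_5 = (+1.13, +0.36);  n_5 = (+0.3036, -0.9528)
∠(n_0, n_5) = 38.64°
δ = |180° − 38.64°| = 141.36°
141.36° > 2α = 69.98°  →  invalid

δ = 141.36°, invalid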